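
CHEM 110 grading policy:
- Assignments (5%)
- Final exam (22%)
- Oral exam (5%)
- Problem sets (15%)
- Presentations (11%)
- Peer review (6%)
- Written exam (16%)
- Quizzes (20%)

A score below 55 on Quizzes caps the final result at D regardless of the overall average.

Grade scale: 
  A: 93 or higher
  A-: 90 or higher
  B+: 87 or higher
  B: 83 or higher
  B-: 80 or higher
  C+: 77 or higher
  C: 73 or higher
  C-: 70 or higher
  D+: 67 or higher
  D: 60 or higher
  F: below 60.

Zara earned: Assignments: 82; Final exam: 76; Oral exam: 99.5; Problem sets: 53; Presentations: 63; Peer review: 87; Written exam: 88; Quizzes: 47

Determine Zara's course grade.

Quizzes score 47 < 55: minimum not met.
Weighted total:
  Assignments 82 × 0.05 = 4.1
  Final exam 76 × 0.22 = 16.72
  Oral exam 99.5 × 0.05 = 4.975
  Problem sets 53 × 0.15 = 7.95
  Presentations 63 × 0.11 = 6.93
  Peer review 87 × 0.06 = 5.22
  Written exam 88 × 0.16 = 14.08
  Quizzes 47 × 0.2 = 9.4
Sum = 69.375
69.375 would be D+; cap at D applies → D.

D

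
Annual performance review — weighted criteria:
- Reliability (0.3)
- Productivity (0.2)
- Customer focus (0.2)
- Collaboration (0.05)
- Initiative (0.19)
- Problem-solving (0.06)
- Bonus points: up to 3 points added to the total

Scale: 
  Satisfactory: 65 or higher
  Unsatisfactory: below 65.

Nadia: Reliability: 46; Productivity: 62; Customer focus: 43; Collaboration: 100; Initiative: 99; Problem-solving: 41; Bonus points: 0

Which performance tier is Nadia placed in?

Weighted total:
  Reliability 46 × 0.3 = 13.8
  Productivity 62 × 0.2 = 12.4
  Customer focus 43 × 0.2 = 8.6
  Collaboration 100 × 0.05 = 5
  Initiative 99 × 0.19 = 18.81
  Problem-solving 41 × 0.06 = 2.46
Sum = 61.07
Bonus points: 61.07 + 0 = 61.07
61.07 < 65 → Unsatisfactory

Unsatisfactory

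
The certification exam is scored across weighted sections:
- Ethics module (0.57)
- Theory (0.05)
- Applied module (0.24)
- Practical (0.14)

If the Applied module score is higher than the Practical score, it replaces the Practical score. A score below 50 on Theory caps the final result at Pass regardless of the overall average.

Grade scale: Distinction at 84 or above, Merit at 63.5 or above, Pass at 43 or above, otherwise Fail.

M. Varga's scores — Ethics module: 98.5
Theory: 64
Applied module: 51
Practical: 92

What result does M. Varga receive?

Applied module (51) ≤ Practical (92), so Practical stays at 92.
Theory score 64 ≥ 50: minimum met.
Weighted total:
  Ethics module 98.5 × 0.57 = 56.145
  Theory 64 × 0.05 = 3.2
  Applied module 51 × 0.24 = 12.24
  Practical 92 × 0.14 = 12.88
Sum = 84.465
84.465 ≥ 84 → Distinction

Distinction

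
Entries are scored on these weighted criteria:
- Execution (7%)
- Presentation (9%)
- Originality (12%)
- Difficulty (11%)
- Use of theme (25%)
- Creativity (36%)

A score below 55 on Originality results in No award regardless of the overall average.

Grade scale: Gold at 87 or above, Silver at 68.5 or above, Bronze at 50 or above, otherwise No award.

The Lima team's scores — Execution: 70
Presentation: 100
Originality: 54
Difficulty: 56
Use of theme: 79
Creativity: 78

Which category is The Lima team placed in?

No award

Originality score 54 < 55: minimum not met.
Weighted total:
  Execution 70 × 0.07 = 4.9
  Presentation 100 × 0.09 = 9
  Originality 54 × 0.12 = 6.48
  Difficulty 56 × 0.11 = 6.16
  Use of theme 79 × 0.25 = 19.75
  Creativity 78 × 0.36 = 28.08
Sum = 74.37
Because the Originality minimum was not met, the result is No award.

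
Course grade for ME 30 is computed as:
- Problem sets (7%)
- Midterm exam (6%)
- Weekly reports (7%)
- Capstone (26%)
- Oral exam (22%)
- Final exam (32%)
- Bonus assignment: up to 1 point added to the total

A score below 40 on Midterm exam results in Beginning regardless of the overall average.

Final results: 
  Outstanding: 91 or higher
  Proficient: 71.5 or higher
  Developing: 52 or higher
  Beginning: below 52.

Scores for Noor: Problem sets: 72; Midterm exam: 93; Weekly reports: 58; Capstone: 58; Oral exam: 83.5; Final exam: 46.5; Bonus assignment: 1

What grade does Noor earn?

Developing

Midterm exam score 93 ≥ 40: minimum met.
Weighted total:
  Problem sets 72 × 0.07 = 5.04
  Midterm exam 93 × 0.06 = 5.58
  Weekly reports 58 × 0.07 = 4.06
  Capstone 58 × 0.26 = 15.08
  Oral exam 83.5 × 0.22 = 18.37
  Final exam 46.5 × 0.32 = 14.88
Sum = 63.01
Bonus assignment: 63.01 + 1 = 64.01
64.01 is ≥ 52 and < 71.5 → Developing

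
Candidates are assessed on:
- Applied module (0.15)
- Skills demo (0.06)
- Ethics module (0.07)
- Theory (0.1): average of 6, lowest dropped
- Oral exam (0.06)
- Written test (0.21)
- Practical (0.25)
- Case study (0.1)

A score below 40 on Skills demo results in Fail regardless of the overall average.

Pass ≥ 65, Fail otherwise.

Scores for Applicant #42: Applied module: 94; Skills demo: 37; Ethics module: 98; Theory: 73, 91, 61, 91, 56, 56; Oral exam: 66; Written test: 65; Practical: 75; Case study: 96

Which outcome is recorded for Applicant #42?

Theory: drop 56 → average of remaining 5 = 372/5 = 74.4
Skills demo score 37 < 40: minimum not met.
Weighted total:
  Applied module 94 × 0.15 = 14.1
  Skills demo 37 × 0.06 = 2.22
  Ethics module 98 × 0.07 = 6.86
  Theory 74.4 × 0.1 = 7.44
  Oral exam 66 × 0.06 = 3.96
  Written test 65 × 0.21 = 13.65
  Practical 75 × 0.25 = 18.75
  Case study 96 × 0.1 = 9.6
Sum = 76.58
Because the Skills demo minimum was not met, the result is Fail.

Fail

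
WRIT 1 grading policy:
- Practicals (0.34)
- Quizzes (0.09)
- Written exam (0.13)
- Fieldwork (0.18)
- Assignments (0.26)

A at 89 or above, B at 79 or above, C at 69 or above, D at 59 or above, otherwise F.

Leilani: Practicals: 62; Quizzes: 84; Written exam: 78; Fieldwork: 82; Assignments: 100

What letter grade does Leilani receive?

B

Weighted total:
  Practicals 62 × 0.34 = 21.08
  Quizzes 84 × 0.09 = 7.56
  Written exam 78 × 0.13 = 10.14
  Fieldwork 82 × 0.18 = 14.76
  Assignments 100 × 0.26 = 26
Sum = 79.54
79.54 is ≥ 79 and < 89 → B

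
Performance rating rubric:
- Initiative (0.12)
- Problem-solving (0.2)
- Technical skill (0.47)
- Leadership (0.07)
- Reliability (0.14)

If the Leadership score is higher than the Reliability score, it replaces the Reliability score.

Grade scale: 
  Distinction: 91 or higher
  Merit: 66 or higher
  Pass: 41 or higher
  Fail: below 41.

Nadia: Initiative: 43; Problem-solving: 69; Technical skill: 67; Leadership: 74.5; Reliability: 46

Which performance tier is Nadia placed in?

Leadership (74.5) > Reliability (46), so Reliability counts as 74.5.
Weighted total:
  Initiative 43 × 0.12 = 5.16
  Problem-solving 69 × 0.2 = 13.8
  Technical skill 67 × 0.47 = 31.49
  Leadership 74.5 × 0.07 = 5.215
  Reliability 74.5 × 0.14 = 10.43
Sum = 66.095
66.095 is ≥ 66 and < 91 → Merit

Merit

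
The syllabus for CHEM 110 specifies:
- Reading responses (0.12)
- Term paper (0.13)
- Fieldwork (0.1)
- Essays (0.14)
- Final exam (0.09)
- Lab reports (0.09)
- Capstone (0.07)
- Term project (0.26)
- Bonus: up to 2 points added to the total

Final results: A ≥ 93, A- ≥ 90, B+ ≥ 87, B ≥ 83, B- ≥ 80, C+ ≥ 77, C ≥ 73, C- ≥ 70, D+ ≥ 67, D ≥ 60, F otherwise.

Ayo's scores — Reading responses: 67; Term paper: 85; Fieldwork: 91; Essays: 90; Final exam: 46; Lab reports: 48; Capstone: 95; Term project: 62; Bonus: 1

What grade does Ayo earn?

C

Weighted total:
  Reading responses 67 × 0.12 = 8.04
  Term paper 85 × 0.13 = 11.05
  Fieldwork 91 × 0.1 = 9.1
  Essays 90 × 0.14 = 12.6
  Final exam 46 × 0.09 = 4.14
  Lab reports 48 × 0.09 = 4.32
  Capstone 95 × 0.07 = 6.65
  Term project 62 × 0.26 = 16.12
Sum = 72.02
Bonus: 72.02 + 1 = 73.02
73.02 is ≥ 73 and < 77 → C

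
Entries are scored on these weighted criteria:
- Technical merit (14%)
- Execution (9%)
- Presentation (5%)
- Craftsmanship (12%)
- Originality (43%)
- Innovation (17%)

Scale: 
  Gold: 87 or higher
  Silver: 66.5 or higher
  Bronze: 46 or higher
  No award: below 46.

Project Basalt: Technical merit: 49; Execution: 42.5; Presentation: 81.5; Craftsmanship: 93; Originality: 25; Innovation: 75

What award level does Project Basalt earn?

Bronze

Weighted total:
  Technical merit 49 × 0.14 = 6.86
  Execution 42.5 × 0.09 = 3.825
  Presentation 81.5 × 0.05 = 4.075
  Craftsmanship 93 × 0.12 = 11.16
  Originality 25 × 0.43 = 10.75
  Innovation 75 × 0.17 = 12.75
Sum = 49.42
49.42 is ≥ 46 and < 66.5 → Bronze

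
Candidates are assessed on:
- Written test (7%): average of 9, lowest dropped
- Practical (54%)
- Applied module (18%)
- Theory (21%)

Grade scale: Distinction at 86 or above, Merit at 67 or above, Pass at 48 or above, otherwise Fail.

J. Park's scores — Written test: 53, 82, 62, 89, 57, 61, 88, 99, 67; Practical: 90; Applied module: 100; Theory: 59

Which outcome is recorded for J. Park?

Merit

Written test: drop 53 → average of remaining 8 = 605/8 = 75.625
Weighted total:
  Written test 75.625 × 0.07 = 5.29375
  Practical 90 × 0.54 = 48.6
  Applied module 100 × 0.18 = 18
  Theory 59 × 0.21 = 12.39
Sum = 84.28375
84.28375 is ≥ 67 and < 86 → Merit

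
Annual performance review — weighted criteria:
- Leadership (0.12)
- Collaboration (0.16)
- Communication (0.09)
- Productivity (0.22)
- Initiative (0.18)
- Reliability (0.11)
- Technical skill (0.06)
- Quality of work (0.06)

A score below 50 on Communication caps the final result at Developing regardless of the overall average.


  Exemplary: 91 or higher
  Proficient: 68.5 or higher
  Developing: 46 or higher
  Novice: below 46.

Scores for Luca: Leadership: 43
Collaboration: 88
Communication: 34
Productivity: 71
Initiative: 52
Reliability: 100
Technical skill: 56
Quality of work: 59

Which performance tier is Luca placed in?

Communication score 34 < 50: minimum not met.
Weighted total:
  Leadership 43 × 0.12 = 5.16
  Collaboration 88 × 0.16 = 14.08
  Communication 34 × 0.09 = 3.06
  Productivity 71 × 0.22 = 15.62
  Initiative 52 × 0.18 = 9.36
  Reliability 100 × 0.11 = 11
  Technical skill 56 × 0.06 = 3.36
  Quality of work 59 × 0.06 = 3.54
Sum = 65.18
65.18 would be Developing; cap at Developing applies → Developing.

Developing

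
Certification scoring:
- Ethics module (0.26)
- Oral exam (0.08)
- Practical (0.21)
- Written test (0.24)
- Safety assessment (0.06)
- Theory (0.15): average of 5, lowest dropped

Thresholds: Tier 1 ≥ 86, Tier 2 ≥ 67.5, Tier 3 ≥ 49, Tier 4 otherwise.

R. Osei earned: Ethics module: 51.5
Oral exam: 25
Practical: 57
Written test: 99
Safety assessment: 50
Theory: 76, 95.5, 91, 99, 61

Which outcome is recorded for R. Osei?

Theory: drop 61 → average of remaining 4 = 361.5/4 = 90.375
Weighted total:
  Ethics module 51.5 × 0.26 = 13.39
  Oral exam 25 × 0.08 = 2
  Practical 57 × 0.21 = 11.97
  Written test 99 × 0.24 = 23.76
  Safety assessment 50 × 0.06 = 3
  Theory 90.375 × 0.15 = 13.55625
Sum = 67.67625
67.67625 is ≥ 67.5 and < 86 → Tier 2

Tier 2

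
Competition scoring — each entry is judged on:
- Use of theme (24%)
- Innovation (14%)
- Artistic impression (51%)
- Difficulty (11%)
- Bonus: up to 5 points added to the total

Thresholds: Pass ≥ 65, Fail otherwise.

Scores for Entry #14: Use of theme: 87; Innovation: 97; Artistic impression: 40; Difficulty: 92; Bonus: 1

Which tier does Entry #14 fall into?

Pass

Weighted total:
  Use of theme 87 × 0.24 = 20.88
  Innovation 97 × 0.14 = 13.58
  Artistic impression 40 × 0.51 = 20.4
  Difficulty 92 × 0.11 = 10.12
Sum = 64.98
Bonus: 64.98 + 1 = 65.98
65.98 ≥ 65 → Pass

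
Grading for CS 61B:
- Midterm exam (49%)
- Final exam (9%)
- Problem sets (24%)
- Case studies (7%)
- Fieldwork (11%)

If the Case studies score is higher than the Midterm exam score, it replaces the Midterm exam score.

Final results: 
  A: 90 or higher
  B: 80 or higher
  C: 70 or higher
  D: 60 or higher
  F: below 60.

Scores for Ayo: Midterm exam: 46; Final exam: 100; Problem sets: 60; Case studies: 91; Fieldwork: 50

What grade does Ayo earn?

Case studies (91) > Midterm exam (46), so Midterm exam counts as 91.
Weighted total:
  Midterm exam 91 × 0.49 = 44.59
  Final exam 100 × 0.09 = 9
  Problem sets 60 × 0.24 = 14.4
  Case studies 91 × 0.07 = 6.37
  Fieldwork 50 × 0.11 = 5.5
Sum = 79.86
79.86 is ≥ 70 and < 80 → C

C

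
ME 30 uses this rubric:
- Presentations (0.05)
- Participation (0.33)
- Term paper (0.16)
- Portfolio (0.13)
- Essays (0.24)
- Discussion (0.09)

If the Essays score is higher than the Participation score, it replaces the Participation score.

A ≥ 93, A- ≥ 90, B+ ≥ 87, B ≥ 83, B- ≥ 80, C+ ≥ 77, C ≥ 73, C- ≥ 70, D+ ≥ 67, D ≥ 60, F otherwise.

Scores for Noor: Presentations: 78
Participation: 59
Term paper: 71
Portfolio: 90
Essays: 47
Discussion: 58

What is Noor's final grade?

Essays (47) ≤ Participation (59), so Participation stays at 59.
Weighted total:
  Presentations 78 × 0.05 = 3.9
  Participation 59 × 0.33 = 19.47
  Term paper 71 × 0.16 = 11.36
  Portfolio 90 × 0.13 = 11.7
  Essays 47 × 0.24 = 11.28
  Discussion 58 × 0.09 = 5.22
Sum = 62.93
62.93 is ≥ 60 and < 67 → D

D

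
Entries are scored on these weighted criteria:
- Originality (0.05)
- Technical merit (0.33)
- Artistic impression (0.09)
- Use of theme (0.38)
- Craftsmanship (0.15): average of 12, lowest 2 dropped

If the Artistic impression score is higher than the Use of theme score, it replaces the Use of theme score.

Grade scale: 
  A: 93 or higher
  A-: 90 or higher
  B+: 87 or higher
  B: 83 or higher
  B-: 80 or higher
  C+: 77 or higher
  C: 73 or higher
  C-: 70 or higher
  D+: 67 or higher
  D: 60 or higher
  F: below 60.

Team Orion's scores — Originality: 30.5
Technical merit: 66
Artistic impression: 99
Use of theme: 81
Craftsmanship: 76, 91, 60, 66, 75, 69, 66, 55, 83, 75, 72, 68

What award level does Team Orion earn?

B-

Craftsmanship: drop 55, 60 → average of remaining 10 = 741/10 = 74.1
Artistic impression (99) > Use of theme (81), so Use of theme counts as 99.
Weighted total:
  Originality 30.5 × 0.05 = 1.525
  Technical merit 66 × 0.33 = 21.78
  Artistic impression 99 × 0.09 = 8.91
  Use of theme 99 × 0.38 = 37.62
  Craftsmanship 74.1 × 0.15 = 11.115
Sum = 80.95
80.95 is ≥ 80 and < 83 → B-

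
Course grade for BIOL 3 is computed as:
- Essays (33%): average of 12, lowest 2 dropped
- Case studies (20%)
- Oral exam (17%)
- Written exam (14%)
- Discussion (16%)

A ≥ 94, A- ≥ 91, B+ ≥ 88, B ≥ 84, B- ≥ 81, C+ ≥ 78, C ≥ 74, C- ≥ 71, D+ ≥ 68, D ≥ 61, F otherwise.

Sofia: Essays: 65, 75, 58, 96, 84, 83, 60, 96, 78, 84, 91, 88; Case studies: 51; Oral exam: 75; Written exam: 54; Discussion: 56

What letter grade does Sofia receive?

Essays: drop 58, 60 → average of remaining 10 = 840/10 = 84
Weighted total:
  Essays 84 × 0.33 = 27.72
  Case studies 51 × 0.2 = 10.2
  Oral exam 75 × 0.17 = 12.75
  Written exam 54 × 0.14 = 7.56
  Discussion 56 × 0.16 = 8.96
Sum = 67.19
67.19 is ≥ 61 and < 68 → D

D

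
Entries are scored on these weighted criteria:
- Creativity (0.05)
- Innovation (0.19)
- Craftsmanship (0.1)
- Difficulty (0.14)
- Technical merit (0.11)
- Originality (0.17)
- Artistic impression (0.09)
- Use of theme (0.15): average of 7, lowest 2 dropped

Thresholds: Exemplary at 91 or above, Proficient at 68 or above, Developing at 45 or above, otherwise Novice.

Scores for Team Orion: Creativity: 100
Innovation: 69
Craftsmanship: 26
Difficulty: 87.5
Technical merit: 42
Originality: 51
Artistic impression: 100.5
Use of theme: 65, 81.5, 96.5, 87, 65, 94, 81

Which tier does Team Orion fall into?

Use of theme: drop 65, 65 → average of remaining 5 = 440/5 = 88
Weighted total:
  Creativity 100 × 0.05 = 5
  Innovation 69 × 0.19 = 13.11
  Craftsmanship 26 × 0.1 = 2.6
  Difficulty 87.5 × 0.14 = 12.25
  Technical merit 42 × 0.11 = 4.62
  Originality 51 × 0.17 = 8.67
  Artistic impression 100.5 × 0.09 = 9.045
  Use of theme 88 × 0.15 = 13.2
Sum = 68.495
68.495 is ≥ 68 and < 91 → Proficient

Proficient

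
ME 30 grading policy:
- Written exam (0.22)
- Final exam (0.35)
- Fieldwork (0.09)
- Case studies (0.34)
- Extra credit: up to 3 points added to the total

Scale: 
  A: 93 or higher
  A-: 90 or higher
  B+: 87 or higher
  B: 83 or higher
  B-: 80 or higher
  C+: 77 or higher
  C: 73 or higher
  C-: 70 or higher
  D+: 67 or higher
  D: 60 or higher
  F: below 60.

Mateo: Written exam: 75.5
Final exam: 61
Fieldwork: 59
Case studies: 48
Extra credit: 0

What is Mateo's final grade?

F

Weighted total:
  Written exam 75.5 × 0.22 = 16.61
  Final exam 61 × 0.35 = 21.35
  Fieldwork 59 × 0.09 = 5.31
  Case studies 48 × 0.34 = 16.32
Sum = 59.59
Extra credit: 59.59 + 0 = 59.59
59.59 < 60 → F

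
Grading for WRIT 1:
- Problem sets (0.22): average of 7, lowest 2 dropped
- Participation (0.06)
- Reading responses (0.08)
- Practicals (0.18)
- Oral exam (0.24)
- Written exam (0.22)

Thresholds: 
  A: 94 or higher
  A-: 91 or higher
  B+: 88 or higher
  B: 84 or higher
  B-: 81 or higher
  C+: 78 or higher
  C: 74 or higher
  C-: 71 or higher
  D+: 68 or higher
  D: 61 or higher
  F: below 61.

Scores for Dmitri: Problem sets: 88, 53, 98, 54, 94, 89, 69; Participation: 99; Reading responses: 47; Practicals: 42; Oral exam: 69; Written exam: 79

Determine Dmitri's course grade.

Problem sets: drop 53, 54 → average of remaining 5 = 438/5 = 87.6
Weighted total:
  Problem sets 87.6 × 0.22 = 19.272
  Participation 99 × 0.06 = 5.94
  Reading responses 47 × 0.08 = 3.76
  Practicals 42 × 0.18 = 7.56
  Oral exam 69 × 0.24 = 16.56
  Written exam 79 × 0.22 = 17.38
Sum = 70.472
70.472 is ≥ 68 and < 71 → D+

D+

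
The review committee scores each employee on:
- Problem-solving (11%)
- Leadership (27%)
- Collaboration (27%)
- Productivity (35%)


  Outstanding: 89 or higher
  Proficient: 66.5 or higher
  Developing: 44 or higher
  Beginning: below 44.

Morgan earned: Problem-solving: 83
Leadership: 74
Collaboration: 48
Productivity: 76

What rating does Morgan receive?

Weighted total:
  Problem-solving 83 × 0.11 = 9.13
  Leadership 74 × 0.27 = 19.98
  Collaboration 48 × 0.27 = 12.96
  Productivity 76 × 0.35 = 26.6
Sum = 68.67
68.67 is ≥ 66.5 and < 89 → Proficient

Proficient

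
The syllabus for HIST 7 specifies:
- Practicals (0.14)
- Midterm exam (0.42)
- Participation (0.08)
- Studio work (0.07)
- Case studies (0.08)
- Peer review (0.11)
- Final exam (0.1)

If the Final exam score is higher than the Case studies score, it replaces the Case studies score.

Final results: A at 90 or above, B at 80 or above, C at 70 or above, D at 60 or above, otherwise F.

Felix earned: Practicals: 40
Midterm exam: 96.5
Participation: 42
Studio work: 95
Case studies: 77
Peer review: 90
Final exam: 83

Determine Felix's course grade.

Final exam (83) > Case studies (77), so Case studies counts as 83.
Weighted total:
  Practicals 40 × 0.14 = 5.6
  Midterm exam 96.5 × 0.42 = 40.53
  Participation 42 × 0.08 = 3.36
  Studio work 95 × 0.07 = 6.65
  Case studies 83 × 0.08 = 6.64
  Peer review 90 × 0.11 = 9.9
  Final exam 83 × 0.1 = 8.3
Sum = 80.98
80.98 is ≥ 80 and < 90 → B

B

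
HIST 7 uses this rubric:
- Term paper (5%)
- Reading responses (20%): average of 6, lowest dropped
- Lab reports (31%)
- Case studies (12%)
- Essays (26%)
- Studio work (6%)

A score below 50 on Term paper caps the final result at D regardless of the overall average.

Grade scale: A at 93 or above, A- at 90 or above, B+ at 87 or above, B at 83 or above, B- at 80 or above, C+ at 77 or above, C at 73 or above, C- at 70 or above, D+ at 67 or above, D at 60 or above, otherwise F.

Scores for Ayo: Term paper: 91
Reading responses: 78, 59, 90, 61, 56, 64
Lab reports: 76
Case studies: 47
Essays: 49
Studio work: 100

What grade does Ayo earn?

D

Reading responses: drop 56 → average of remaining 5 = 352/5 = 70.4
Term paper score 91 ≥ 50: minimum met.
Weighted total:
  Term paper 91 × 0.05 = 4.55
  Reading responses 70.4 × 0.2 = 14.08
  Lab reports 76 × 0.31 = 23.56
  Case studies 47 × 0.12 = 5.64
  Essays 49 × 0.26 = 12.74
  Studio work 100 × 0.06 = 6
Sum = 66.57
66.57 is ≥ 60 and < 67 → D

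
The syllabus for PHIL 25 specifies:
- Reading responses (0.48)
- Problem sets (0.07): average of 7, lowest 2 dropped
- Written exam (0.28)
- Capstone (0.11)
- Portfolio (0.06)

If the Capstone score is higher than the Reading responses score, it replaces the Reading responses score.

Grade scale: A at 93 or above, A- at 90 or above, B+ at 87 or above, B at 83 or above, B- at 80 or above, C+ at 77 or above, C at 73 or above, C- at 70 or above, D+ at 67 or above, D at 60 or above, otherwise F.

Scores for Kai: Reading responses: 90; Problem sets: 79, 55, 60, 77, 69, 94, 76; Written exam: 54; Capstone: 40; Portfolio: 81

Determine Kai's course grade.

C

Problem sets: drop 55, 60 → average of remaining 5 = 395/5 = 79
Capstone (40) ≤ Reading responses (90), so Reading responses stays at 90.
Weighted total:
  Reading responses 90 × 0.48 = 43.2
  Problem sets 79 × 0.07 = 5.53
  Written exam 54 × 0.28 = 15.12
  Capstone 40 × 0.11 = 4.4
  Portfolio 81 × 0.06 = 4.86
Sum = 73.11
73.11 is ≥ 73 and < 77 → C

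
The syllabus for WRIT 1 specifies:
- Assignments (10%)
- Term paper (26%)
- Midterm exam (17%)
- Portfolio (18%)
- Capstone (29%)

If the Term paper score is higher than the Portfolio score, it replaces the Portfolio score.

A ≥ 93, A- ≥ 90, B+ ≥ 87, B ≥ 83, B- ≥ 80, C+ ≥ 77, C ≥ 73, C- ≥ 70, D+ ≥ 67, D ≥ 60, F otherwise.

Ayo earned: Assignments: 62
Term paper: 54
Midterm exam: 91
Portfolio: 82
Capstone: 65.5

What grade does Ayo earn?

Term paper (54) ≤ Portfolio (82), so Portfolio stays at 82.
Weighted total:
  Assignments 62 × 0.1 = 6.2
  Term paper 54 × 0.26 = 14.04
  Midterm exam 91 × 0.17 = 15.47
  Portfolio 82 × 0.18 = 14.76
  Capstone 65.5 × 0.29 = 18.995
Sum = 69.465
69.465 is ≥ 67 and < 70 → D+

D+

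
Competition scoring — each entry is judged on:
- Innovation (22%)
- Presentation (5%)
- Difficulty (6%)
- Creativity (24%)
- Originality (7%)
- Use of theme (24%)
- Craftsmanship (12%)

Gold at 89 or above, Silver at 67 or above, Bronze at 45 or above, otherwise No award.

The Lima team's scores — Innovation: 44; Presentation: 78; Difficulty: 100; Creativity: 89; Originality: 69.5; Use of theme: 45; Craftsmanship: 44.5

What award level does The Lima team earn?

Weighted total:
  Innovation 44 × 0.22 = 9.68
  Presentation 78 × 0.05 = 3.9
  Difficulty 100 × 0.06 = 6
  Creativity 89 × 0.24 = 21.36
  Originality 69.5 × 0.07 = 4.865
  Use of theme 45 × 0.24 = 10.8
  Craftsmanship 44.5 × 0.12 = 5.34
Sum = 61.945
61.945 is ≥ 45 and < 67 → Bronze

Bronze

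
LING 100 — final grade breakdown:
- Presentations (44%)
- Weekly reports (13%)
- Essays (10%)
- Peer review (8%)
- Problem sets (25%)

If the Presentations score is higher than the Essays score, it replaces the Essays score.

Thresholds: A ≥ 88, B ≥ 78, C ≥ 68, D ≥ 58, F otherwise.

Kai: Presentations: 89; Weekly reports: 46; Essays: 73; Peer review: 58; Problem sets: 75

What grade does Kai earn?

C

Presentations (89) > Essays (73), so Essays counts as 89.
Weighted total:
  Presentations 89 × 0.44 = 39.16
  Weekly reports 46 × 0.13 = 5.98
  Essays 89 × 0.1 = 8.9
  Peer review 58 × 0.08 = 4.64
  Problem sets 75 × 0.25 = 18.75
Sum = 77.43
77.43 is ≥ 68 and < 78 → C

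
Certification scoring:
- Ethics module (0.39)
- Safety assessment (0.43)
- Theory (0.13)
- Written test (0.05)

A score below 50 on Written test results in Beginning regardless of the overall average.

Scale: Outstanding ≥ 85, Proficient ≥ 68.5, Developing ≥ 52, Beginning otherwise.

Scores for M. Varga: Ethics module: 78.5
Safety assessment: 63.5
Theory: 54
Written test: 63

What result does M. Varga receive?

Developing

Written test score 63 ≥ 50: minimum met.
Weighted total:
  Ethics module 78.5 × 0.39 = 30.615
  Safety assessment 63.5 × 0.43 = 27.305
  Theory 54 × 0.13 = 7.02
  Written test 63 × 0.05 = 3.15
Sum = 68.09
68.09 is ≥ 52 and < 68.5 → Developing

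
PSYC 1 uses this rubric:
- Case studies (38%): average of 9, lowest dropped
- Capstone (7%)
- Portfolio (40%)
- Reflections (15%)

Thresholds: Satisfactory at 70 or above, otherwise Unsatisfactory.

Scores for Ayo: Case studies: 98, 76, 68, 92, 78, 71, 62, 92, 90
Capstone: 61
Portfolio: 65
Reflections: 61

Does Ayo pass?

Satisfactory

Case studies: drop 62 → average of remaining 8 = 665/8 = 83.125
Weighted total:
  Case studies 83.125 × 0.38 = 31.5875
  Capstone 61 × 0.07 = 4.27
  Portfolio 65 × 0.4 = 26
  Reflections 61 × 0.15 = 9.15
Sum = 71.0075
71.0075 ≥ 70 → Satisfactory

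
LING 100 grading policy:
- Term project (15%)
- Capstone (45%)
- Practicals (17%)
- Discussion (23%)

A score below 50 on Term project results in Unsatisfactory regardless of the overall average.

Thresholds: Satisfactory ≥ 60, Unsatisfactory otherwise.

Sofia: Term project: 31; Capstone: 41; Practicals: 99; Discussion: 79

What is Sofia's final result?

Term project score 31 < 50: minimum not met.
Weighted total:
  Term project 31 × 0.15 = 4.65
  Capstone 41 × 0.45 = 18.45
  Practicals 99 × 0.17 = 16.83
  Discussion 79 × 0.23 = 18.17
Sum = 58.1
Because the Term project minimum was not met, the result is Unsatisfactory.

Unsatisfactory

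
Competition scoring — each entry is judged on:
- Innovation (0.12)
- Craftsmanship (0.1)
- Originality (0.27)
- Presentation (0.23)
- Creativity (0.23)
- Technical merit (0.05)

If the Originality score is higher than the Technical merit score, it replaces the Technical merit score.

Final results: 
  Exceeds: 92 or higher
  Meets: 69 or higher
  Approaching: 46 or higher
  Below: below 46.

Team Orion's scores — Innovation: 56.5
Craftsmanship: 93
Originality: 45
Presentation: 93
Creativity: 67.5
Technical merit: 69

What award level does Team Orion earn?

Approaching

Originality (45) ≤ Technical merit (69), so Technical merit stays at 69.
Weighted total:
  Innovation 56.5 × 0.12 = 6.78
  Craftsmanship 93 × 0.1 = 9.3
  Originality 45 × 0.27 = 12.15
  Presentation 93 × 0.23 = 21.39
  Creativity 67.5 × 0.23 = 15.525
  Technical merit 69 × 0.05 = 3.45
Sum = 68.595
68.595 is ≥ 46 and < 69 → Approaching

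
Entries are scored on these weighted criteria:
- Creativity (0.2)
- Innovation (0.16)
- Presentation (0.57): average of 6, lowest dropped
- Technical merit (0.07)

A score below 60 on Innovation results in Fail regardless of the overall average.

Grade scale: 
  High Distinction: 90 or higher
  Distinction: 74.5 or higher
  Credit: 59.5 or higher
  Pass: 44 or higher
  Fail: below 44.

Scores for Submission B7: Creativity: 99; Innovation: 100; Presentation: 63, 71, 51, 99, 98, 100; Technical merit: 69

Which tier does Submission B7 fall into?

Distinction

Presentation: drop 51 → average of remaining 5 = 431/5 = 86.2
Innovation score 100 ≥ 60: minimum met.
Weighted total:
  Creativity 99 × 0.2 = 19.8
  Innovation 100 × 0.16 = 16
  Presentation 86.2 × 0.57 = 49.134
  Technical merit 69 × 0.07 = 4.83
Sum = 89.764
89.764 is ≥ 74.5 and < 90 → Distinction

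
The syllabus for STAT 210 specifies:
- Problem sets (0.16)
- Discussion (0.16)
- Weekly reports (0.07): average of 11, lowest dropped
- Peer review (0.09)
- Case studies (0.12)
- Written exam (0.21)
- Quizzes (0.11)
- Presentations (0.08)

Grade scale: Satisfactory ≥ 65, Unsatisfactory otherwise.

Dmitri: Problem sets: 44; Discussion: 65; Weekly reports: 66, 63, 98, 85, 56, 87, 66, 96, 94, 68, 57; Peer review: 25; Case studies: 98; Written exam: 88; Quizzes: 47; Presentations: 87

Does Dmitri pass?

Satisfactory

Weekly reports: drop 56 → average of remaining 10 = 780/10 = 78
Weighted total:
  Problem sets 44 × 0.16 = 7.04
  Discussion 65 × 0.16 = 10.4
  Weekly reports 78 × 0.07 = 5.46
  Peer review 25 × 0.09 = 2.25
  Case studies 98 × 0.12 = 11.76
  Written exam 88 × 0.21 = 18.48
  Quizzes 47 × 0.11 = 5.17
  Presentations 87 × 0.08 = 6.96
Sum = 67.52
67.52 ≥ 65 → Satisfactory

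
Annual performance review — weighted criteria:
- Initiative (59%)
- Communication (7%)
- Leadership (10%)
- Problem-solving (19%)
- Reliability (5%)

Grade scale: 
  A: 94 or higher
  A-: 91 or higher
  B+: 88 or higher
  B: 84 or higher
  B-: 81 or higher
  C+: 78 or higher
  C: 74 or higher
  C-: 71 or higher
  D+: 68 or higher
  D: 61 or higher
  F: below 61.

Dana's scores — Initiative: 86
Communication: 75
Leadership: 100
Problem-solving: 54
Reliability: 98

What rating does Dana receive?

Weighted total:
  Initiative 86 × 0.59 = 50.74
  Communication 75 × 0.07 = 5.25
  Leadership 100 × 0.1 = 10
  Problem-solving 54 × 0.19 = 10.26
  Reliability 98 × 0.05 = 4.9
Sum = 81.15
81.15 is ≥ 81 and < 84 → B-

B-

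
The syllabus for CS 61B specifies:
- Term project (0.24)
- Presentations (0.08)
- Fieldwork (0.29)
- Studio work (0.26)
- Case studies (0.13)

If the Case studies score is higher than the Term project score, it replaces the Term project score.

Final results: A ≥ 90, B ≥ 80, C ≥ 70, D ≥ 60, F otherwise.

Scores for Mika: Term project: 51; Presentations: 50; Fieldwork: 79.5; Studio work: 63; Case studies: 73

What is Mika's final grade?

Case studies (73) > Term project (51), so Term project counts as 73.
Weighted total:
  Term project 73 × 0.24 = 17.52
  Presentations 50 × 0.08 = 4
  Fieldwork 79.5 × 0.29 = 23.055
  Studio work 63 × 0.26 = 16.38
  Case studies 73 × 0.13 = 9.49
Sum = 70.445
70.445 is ≥ 70 and < 80 → C

C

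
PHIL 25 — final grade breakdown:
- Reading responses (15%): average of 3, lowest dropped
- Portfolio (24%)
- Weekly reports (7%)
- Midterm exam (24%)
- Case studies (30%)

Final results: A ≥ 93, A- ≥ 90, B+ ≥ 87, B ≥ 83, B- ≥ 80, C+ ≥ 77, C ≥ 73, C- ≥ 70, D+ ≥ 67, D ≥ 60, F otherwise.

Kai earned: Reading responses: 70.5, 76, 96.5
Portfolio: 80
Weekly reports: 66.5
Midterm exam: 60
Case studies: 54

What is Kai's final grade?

D+

Reading responses: drop 70.5 → average of remaining 2 = 172.5/2 = 86.25
Weighted total:
  Reading responses 86.25 × 0.15 = 12.9375
  Portfolio 80 × 0.24 = 19.2
  Weekly reports 66.5 × 0.07 = 4.655
  Midterm exam 60 × 0.24 = 14.4
  Case studies 54 × 0.3 = 16.2
Sum = 67.3925
67.3925 is ≥ 67 and < 70 → D+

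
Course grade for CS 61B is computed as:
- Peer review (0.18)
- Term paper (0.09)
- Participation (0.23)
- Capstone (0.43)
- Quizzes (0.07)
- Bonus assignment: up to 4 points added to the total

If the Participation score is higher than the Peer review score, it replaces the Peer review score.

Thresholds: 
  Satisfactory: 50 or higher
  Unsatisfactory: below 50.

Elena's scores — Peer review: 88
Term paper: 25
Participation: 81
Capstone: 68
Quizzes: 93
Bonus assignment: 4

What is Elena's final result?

Satisfactory

Participation (81) ≤ Peer review (88), so Peer review stays at 88.
Weighted total:
  Peer review 88 × 0.18 = 15.84
  Term paper 25 × 0.09 = 2.25
  Participation 81 × 0.23 = 18.63
  Capstone 68 × 0.43 = 29.24
  Quizzes 93 × 0.07 = 6.51
Sum = 72.47
Bonus assignment: 72.47 + 4 = 76.47
76.47 ≥ 50 → Satisfactory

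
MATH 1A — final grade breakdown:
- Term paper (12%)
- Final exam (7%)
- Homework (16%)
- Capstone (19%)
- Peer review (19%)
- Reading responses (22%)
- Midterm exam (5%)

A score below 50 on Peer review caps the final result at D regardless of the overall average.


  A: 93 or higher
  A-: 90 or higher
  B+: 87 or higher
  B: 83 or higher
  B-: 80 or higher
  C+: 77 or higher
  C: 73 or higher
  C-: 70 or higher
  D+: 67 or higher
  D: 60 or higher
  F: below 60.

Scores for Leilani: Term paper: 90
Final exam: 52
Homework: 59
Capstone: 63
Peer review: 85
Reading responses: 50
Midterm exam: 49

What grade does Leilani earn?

D

Peer review score 85 ≥ 50: minimum met.
Weighted total:
  Term paper 90 × 0.12 = 10.8
  Final exam 52 × 0.07 = 3.64
  Homework 59 × 0.16 = 9.44
  Capstone 63 × 0.19 = 11.97
  Peer review 85 × 0.19 = 16.15
  Reading responses 50 × 0.22 = 11
  Midterm exam 49 × 0.05 = 2.45
Sum = 65.45
65.45 is ≥ 60 and < 67 → D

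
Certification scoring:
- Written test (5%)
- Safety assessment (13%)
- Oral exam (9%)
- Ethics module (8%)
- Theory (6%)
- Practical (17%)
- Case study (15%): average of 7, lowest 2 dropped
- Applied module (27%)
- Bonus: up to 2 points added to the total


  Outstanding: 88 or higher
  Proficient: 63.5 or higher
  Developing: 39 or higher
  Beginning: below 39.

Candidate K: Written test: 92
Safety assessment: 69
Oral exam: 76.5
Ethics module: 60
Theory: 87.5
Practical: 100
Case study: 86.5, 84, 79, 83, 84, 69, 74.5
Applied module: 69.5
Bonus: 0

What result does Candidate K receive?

Proficient

Case study: drop 69, 74.5 → average of remaining 5 = 416.5/5 = 83.3
Weighted total:
  Written test 92 × 0.05 = 4.6
  Safety assessment 69 × 0.13 = 8.97
  Oral exam 76.5 × 0.09 = 6.885
  Ethics module 60 × 0.08 = 4.8
  Theory 87.5 × 0.06 = 5.25
  Practical 100 × 0.17 = 17
  Case study 83.3 × 0.15 = 12.495
  Applied module 69.5 × 0.27 = 18.765
Sum = 78.765
Bonus: 78.765 + 0 = 78.765
78.765 is ≥ 63.5 and < 88 → Proficient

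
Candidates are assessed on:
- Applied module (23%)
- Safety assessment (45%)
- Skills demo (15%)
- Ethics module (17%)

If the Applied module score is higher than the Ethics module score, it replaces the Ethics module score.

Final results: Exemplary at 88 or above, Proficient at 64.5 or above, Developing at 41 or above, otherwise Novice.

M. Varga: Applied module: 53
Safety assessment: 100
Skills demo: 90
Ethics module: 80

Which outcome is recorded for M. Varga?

Applied module (53) ≤ Ethics module (80), so Ethics module stays at 80.
Weighted total:
  Applied module 53 × 0.23 = 12.19
  Safety assessment 100 × 0.45 = 45
  Skills demo 90 × 0.15 = 13.5
  Ethics module 80 × 0.17 = 13.6
Sum = 84.29
84.29 is ≥ 64.5 and < 88 → Proficient

Proficient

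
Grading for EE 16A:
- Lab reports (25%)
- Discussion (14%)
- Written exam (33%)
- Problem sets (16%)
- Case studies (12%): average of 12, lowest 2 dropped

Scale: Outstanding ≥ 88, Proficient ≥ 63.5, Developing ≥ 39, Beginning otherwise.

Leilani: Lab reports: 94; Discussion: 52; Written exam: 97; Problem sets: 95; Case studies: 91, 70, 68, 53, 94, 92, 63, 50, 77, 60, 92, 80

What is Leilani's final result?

Case studies: drop 50, 53 → average of remaining 10 = 787/10 = 78.7
Weighted total:
  Lab reports 94 × 0.25 = 23.5
  Discussion 52 × 0.14 = 7.28
  Written exam 97 × 0.33 = 32.01
  Problem sets 95 × 0.16 = 15.2
  Case studies 78.7 × 0.12 = 9.444
Sum = 87.434
87.434 is ≥ 63.5 and < 88 → Proficient

Proficient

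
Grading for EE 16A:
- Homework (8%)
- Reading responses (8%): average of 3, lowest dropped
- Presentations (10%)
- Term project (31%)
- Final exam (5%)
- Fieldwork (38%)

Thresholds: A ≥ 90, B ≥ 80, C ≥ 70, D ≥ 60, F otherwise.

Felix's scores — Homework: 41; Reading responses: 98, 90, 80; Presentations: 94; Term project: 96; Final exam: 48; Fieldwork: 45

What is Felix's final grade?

Reading responses: drop 80 → average of remaining 2 = 188/2 = 94
Weighted total:
  Homework 41 × 0.08 = 3.28
  Reading responses 94 × 0.08 = 7.52
  Presentations 94 × 0.1 = 9.4
  Term project 96 × 0.31 = 29.76
  Final exam 48 × 0.05 = 2.4
  Fieldwork 45 × 0.38 = 17.1
Sum = 69.46
69.46 is ≥ 60 and < 70 → D

D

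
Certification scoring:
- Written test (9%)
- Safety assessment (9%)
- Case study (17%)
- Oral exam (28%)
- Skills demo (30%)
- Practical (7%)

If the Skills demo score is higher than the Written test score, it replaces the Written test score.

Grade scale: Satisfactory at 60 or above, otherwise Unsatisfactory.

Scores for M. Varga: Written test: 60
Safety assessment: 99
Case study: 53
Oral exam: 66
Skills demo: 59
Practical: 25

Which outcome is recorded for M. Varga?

Skills demo (59) ≤ Written test (60), so Written test stays at 60.
Weighted total:
  Written test 60 × 0.09 = 5.4
  Safety assessment 99 × 0.09 = 8.91
  Case study 53 × 0.17 = 9.01
  Oral exam 66 × 0.28 = 18.48
  Skills demo 59 × 0.3 = 17.7
  Practical 25 × 0.07 = 1.75
Sum = 61.25
61.25 ≥ 60 → Satisfactory

Satisfactory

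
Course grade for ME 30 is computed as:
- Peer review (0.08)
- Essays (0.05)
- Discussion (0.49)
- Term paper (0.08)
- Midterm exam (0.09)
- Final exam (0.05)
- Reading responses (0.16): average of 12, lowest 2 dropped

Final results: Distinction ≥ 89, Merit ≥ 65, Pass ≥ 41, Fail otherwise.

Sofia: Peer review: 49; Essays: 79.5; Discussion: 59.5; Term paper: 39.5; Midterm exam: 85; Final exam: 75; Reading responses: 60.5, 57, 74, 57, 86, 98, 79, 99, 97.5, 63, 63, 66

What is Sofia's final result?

Reading responses: drop 57, 57 → average of remaining 10 = 786/10 = 78.6
Weighted total:
  Peer review 49 × 0.08 = 3.92
  Essays 79.5 × 0.05 = 3.975
  Discussion 59.5 × 0.49 = 29.155
  Term paper 39.5 × 0.08 = 3.16
  Midterm exam 85 × 0.09 = 7.65
  Final exam 75 × 0.05 = 3.75
  Reading responses 78.6 × 0.16 = 12.576
Sum = 64.186
64.186 is ≥ 41 and < 65 → Pass

Pass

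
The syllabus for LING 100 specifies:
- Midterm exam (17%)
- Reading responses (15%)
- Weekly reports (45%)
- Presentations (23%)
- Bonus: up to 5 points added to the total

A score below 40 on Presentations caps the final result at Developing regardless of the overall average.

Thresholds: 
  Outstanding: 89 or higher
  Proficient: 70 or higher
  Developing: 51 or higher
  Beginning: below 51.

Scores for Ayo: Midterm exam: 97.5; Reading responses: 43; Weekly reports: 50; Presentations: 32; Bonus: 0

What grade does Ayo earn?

Presentations score 32 < 40: minimum not met.
Weighted total:
  Midterm exam 97.5 × 0.17 = 16.575
  Reading responses 43 × 0.15 = 6.45
  Weekly reports 50 × 0.45 = 22.5
  Presentations 32 × 0.23 = 7.36
Sum = 52.885
Bonus: 52.885 + 0 = 52.885
52.885 would be Developing; cap at Developing applies → Developing.

Developing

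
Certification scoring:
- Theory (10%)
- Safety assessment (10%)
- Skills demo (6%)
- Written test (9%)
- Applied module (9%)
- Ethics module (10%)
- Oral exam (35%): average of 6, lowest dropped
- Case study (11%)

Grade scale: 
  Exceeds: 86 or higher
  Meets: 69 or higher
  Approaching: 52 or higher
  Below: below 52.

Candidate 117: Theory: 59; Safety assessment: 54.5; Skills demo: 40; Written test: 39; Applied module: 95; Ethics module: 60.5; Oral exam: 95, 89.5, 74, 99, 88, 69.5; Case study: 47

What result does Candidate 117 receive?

Approaching

Oral exam: drop 69.5 → average of remaining 5 = 445.5/5 = 89.1
Weighted total:
  Theory 59 × 0.1 = 5.9
  Safety assessment 54.5 × 0.1 = 5.45
  Skills demo 40 × 0.06 = 2.4
  Written test 39 × 0.09 = 3.51
  Applied module 95 × 0.09 = 8.55
  Ethics module 60.5 × 0.1 = 6.05
  Oral exam 89.1 × 0.35 = 31.185
  Case study 47 × 0.11 = 5.17
Sum = 68.215
68.215 is ≥ 52 and < 69 → Approaching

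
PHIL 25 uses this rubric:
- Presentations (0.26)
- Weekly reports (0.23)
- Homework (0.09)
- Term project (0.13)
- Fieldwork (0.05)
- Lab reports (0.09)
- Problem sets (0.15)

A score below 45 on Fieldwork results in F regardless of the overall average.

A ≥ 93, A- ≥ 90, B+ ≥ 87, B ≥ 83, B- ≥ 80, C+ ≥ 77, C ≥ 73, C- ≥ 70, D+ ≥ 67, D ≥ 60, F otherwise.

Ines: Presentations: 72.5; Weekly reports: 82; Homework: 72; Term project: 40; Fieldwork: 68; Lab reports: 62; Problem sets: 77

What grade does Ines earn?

D+

Fieldwork score 68 ≥ 45: minimum met.
Weighted total:
  Presentations 72.5 × 0.26 = 18.85
  Weekly reports 82 × 0.23 = 18.86
  Homework 72 × 0.09 = 6.48
  Term project 40 × 0.13 = 5.2
  Fieldwork 68 × 0.05 = 3.4
  Lab reports 62 × 0.09 = 5.58
  Problem sets 77 × 0.15 = 11.55
Sum = 69.92
69.92 is ≥ 67 and < 70 → D+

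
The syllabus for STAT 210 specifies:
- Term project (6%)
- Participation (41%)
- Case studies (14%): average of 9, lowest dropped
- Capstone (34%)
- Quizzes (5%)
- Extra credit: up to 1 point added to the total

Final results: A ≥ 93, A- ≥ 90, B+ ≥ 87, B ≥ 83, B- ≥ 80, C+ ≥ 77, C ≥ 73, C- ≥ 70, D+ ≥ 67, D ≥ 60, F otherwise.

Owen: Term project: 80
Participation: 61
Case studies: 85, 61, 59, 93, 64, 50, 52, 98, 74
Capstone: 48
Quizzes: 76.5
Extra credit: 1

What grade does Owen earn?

D

Case studies: drop 50 → average of remaining 8 = 586/8 = 73.25
Weighted total:
  Term project 80 × 0.06 = 4.8
  Participation 61 × 0.41 = 25.01
  Case studies 73.25 × 0.14 = 10.255
  Capstone 48 × 0.34 = 16.32
  Quizzes 76.5 × 0.05 = 3.825
Sum = 60.21
Extra credit: 60.21 + 1 = 61.21
61.21 is ≥ 60 and < 67 → D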